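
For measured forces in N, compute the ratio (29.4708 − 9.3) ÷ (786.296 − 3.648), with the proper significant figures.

0.0258

29.4708 − 9.3 = 20.1708, limited to 1 d.p. → 3 s.f.; 786.296 − 3.648 = 782.648, limited to 3 d.p. → 6 s.f.
Carrying full precision, 20.1708 ÷ 782.648 = 0.0257725056475…; keep min(3, 6) = 3 s.f.
Rounded to 3 significant figures: 0.0258.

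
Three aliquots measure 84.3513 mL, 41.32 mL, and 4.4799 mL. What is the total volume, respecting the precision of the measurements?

84.3513 mL + 41.32 mL + 4.4799 mL = 130.1512 mL.
Addition/subtraction keeps the fewest decimal places: 84.3513 → 4 decimal places, 41.32 → 2 decimal places, 4.4799 → 4 decimal places; limit is 2.
Rounded to 2 decimal places: 130.15 mL.

130.15 mL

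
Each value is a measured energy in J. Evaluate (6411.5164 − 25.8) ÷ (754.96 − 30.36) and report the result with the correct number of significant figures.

8.8127

6411.5164 − 25.8 = 6385.7164, limited to 1 d.p. → 5 s.f.; 754.96 − 30.36 = 724.60, limited to 2 d.p. → 5 s.f.
Carrying full precision, 6385.7164 ÷ 724.60 = 8.81274689484…; keep min(5, 5) = 5 s.f.
Rounded to 5 significant figures: 8.8127.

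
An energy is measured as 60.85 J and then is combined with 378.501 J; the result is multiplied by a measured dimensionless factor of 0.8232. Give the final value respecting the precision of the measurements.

60.85 J + 378.501 J = 439.351 J; the sum is limited to 2 decimal places (5 s.f.).
Carrying full precision, 439.351 × 0.8232 = 361.6737432 J; 0.8232 has 4 s.f., so the result keeps min(5, 4) = 4 s.f.
Rounded to 4 significant figures: 3.617 × 10² J.

3.617 × 10² J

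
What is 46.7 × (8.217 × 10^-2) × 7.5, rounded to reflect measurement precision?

29

46.7 × (8.217 × 10^-2) × 7.5 = 28.7800425
Multiplication/division keeps the fewest significant figures: 46.7 → 3 s.f., 8.217 × 10^-2 → 4 s.f., 7.5 → 2 s.f.; limit is 2.
Rounded to 2 significant figures: 29.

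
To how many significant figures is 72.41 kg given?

72.41: every digit is nonzero and significant.

4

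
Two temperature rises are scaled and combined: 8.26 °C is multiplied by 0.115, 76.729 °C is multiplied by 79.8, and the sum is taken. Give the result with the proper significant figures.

6.12 × 10³ °C

8.26 × 0.115 = 0.9499 → 0.950 °C (3 s.f., last digit at the 10^-3 place).
76.729 × 79.8 = 6122.9742 → 6.12 × 10³ °C (3 s.f., last digit at the 10^1 place).
Sum: 6123.9241 °C; keep the coarser place, 10^1.
Result: 6.12 × 10³ °C.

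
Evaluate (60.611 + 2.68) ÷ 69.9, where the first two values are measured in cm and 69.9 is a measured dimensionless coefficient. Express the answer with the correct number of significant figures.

0.905 cm

60.611 cm + 2.68 cm = 63.291 cm; the sum is limited to 2 decimal places (4 s.f.).
Carrying full precision, 63.291 ÷ 69.9 = 0.905450643777… cm; 69.9 has 3 s.f., so the result keeps min(4, 3) = 3 s.f.
Rounded to 3 significant figures: 0.905 cm.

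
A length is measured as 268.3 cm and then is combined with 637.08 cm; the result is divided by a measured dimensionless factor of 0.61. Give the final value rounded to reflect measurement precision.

268.3 cm + 637.08 cm = 905.38 cm; the sum is limited to 1 decimal place (4 s.f.).
Carrying full precision, 905.38 ÷ 0.61 = 1484.2295082… cm; 0.61 has 2 s.f., so the result keeps min(4, 2) = 2 s.f.
Rounded to 2 significant figures: 1.5 × 10³ cm.

1.5 × 10³ cm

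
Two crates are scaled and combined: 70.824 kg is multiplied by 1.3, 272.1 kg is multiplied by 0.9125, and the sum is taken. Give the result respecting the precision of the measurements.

70.824 × 1.3 = 92.0712 → 92 kg (2 s.f., last digit at the 10^0 place).
272.1 × 0.9125 = 248.29125 → 2.483 × 10² kg (4 s.f., last digit at the 10^-1 place).
Sum: 340.36245 kg; keep the coarser place, 10^0.
Result: 340. kg.

340. kg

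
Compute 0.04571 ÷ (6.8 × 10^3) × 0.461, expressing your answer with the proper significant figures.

0.04571 ÷ (6.8 × 10^3) × 0.461 = 0.00000309886911765…
Multiplication/division keeps the fewest significant figures: 0.04571 → 4 s.f., 6.8 × 10^3 → 2 s.f., 0.461 → 3 s.f.; limit is 2.
Rounded to 2 significant figures: 3.1 × 10^-6.

3.1 × 10^-6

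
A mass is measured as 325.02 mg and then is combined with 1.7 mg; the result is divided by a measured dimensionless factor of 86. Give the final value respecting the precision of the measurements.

325.02 mg + 1.7 mg = 326.72 mg; the sum is limited to 1 decimal place (4 s.f.).
Carrying full precision, 326.72 ÷ 86 = 3.79906976744… mg; 86 has 2 s.f., so the result keeps min(4, 2) = 2 s.f.
Rounded to 2 significant figures: 3.8 mg.

3.8 mg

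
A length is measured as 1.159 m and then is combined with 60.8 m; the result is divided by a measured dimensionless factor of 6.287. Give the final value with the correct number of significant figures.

9.86 m

1.159 m + 60.8 m = 61.959 m; the sum is limited to 1 decimal place (3 s.f.).
Carrying full precision, 61.959 ÷ 6.287 = 9.8550978209… m; 6.287 has 4 s.f., so the result keeps min(3, 4) = 3 s.f.
Rounded to 3 significant figures: 9.86 m.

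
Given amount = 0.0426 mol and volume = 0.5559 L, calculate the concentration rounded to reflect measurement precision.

0.0766 mol/L

concentration = 0.0426 mol ÷ 0.5559 L = 0.0766324878575… mol/L.
0.0426 has 3 significant figures; 0.5559 has 4.
Division/multiplication keeps the fewest: 3 significant figures.
Rounded: 0.0766 mol/L.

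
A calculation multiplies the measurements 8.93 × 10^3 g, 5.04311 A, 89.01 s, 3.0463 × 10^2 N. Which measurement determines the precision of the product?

8.93 × 10^3 g → 3 s.f.; 5.04311 A → 6 s.f.; 89.01 s → 4 s.f.; 3.0463 × 10^2 N → 5 s.f.
The fewest is 3 significant figures, from 8.93 × 10^3 g.

8.93 × 10^3 g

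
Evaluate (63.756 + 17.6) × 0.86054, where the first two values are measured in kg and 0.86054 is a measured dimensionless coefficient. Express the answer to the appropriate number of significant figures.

63.756 kg + 17.6 kg = 81.356 kg; the sum is limited to 1 decimal place (3 s.f.).
Carrying full precision, 81.356 × 0.86054 = 70.01009224 kg; 0.86054 has 5 s.f., so the result keeps min(3, 5) = 3 s.f.
Rounded to 3 significant figures: 70.0 kg.

70.0 kg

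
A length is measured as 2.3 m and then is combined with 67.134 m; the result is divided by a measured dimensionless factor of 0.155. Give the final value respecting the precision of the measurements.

448 m

2.3 m + 67.134 m = 69.434 m; the sum is limited to 1 decimal place (3 s.f.).
Carrying full precision, 69.434 ÷ 0.155 = 447.961290323… m; 0.155 has 3 s.f., so the result keeps min(3, 3) = 3 s.f.
Rounded to 3 significant figures: 448 m.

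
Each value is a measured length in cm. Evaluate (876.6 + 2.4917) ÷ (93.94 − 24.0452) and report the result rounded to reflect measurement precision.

12.58

876.6 + 2.4917 = 879.0917, limited to 1 d.p. → 4 s.f.; 93.94 − 24.0452 = 69.8948, limited to 2 d.p. → 4 s.f.
Carrying full precision, 879.0917 ÷ 69.8948 = 12.5773548247…; keep min(4, 4) = 4 s.f.
Rounded to 4 significant figures: 12.58.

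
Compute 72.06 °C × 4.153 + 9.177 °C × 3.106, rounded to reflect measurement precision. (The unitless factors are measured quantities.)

327.8 °C

72.06 × 4.153 = 299.26518 → 299.3 °C (4 s.f., last digit at the 10^-1 place).
9.177 × 3.106 = 28.503762 → 28.50 °C (4 s.f., last digit at the 10^-2 place).
Sum: 327.768942 °C; keep the coarser place, 10^-1.
Result: 327.8 °C.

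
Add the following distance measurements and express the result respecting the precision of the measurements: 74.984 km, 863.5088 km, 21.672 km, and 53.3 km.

1013.5 km

74.984 km + 863.5088 km + 21.672 km + 53.3 km = 1013.4648 km.
Addition/subtraction keeps the fewest decimal places: 74.984 → 3 decimal places, 863.5088 → 4 decimal places, 21.672 → 3 decimal places, 53.3 → 1 decimal place; limit is 1.
Rounded to 1 decimal place: 1013.5 km.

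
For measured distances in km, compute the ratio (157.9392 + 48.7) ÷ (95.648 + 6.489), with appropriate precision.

157.9392 + 48.7 = 206.6392, limited to 1 d.p. → 4 s.f.; 95.648 + 6.489 = 102.137, limited to 3 d.p. → 6 s.f.
Carrying full precision, 206.6392 ÷ 102.137 = 2.02315713209…; keep min(4, 6) = 4 s.f.
Rounded to 4 significant figures: 2.023.

2.023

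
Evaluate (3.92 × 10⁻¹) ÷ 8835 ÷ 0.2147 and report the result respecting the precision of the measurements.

(3.92 × 10⁻¹) ÷ 8835 ÷ 0.2147 = 0.000206655738163…
Multiplication/division keeps the fewest significant figures: 3.92 × 10⁻¹ → 3 s.f., 8835 → 4 s.f., 0.2147 → 4 s.f.; limit is 3.
Rounded to 3 significant figures: 2.07 × 10⁻⁴.

2.07 × 10⁻⁴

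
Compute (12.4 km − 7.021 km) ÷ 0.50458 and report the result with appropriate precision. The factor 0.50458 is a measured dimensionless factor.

11 km

12.4 km − 7.021 km = 5.379 km; the difference is limited to 1 decimal place (2 s.f.).
Carrying full precision, 5.379 ÷ 0.50458 = 10.6603511832… km; 0.50458 has 5 s.f., so the result keeps min(2, 5) = 2 s.f.
Rounded to 2 significant figures: 11 km.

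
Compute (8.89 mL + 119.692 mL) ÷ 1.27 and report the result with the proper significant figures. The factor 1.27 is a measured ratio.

8.89 mL + 119.692 mL = 128.582 mL; the sum is limited to 2 decimal places (5 s.f.).
Carrying full precision, 128.582 ÷ 1.27 = 101.245669291… mL; 1.27 has 3 s.f., so the result keeps min(5, 3) = 3 s.f.
Rounded to 3 significant figures: 101 mL.

101 mL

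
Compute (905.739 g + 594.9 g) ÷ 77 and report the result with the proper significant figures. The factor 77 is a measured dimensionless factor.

19 g

905.739 g + 594.9 g = 1500.639 g; the sum is limited to 1 decimal place (5 s.f.).
Carrying full precision, 1500.639 ÷ 77 = 19.4888181818… g; 77 has 2 s.f., so the result keeps min(5, 2) = 2 s.f.
Rounded to 2 significant figures: 19 g.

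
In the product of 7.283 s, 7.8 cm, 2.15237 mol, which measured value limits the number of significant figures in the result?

7.8 cm

7.283 s → 4 s.f.; 7.8 cm → 2 s.f.; 2.15237 mol → 6 s.f.
The fewest is 2 significant figures, from 7.8 cm.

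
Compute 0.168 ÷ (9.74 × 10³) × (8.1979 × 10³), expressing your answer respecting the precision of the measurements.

0.168 ÷ (9.74 × 10³) × (8.1979 × 10³) = 0.141401149897…
Multiplication/division keeps the fewest significant figures: 0.168 → 3 s.f., 9.74 × 10³ → 3 s.f., 8.1979 × 10³ → 5 s.f.; limit is 3.
Rounded to 3 significant figures: 0.141.

0.141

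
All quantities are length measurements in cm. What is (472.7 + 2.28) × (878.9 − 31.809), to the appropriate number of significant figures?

4.024 × 10⁵ cm²

472.7 + 2.28 = 474.98, limited to 1 d.p. → 4 s.f.; 878.9 − 31.809 = 847.091, limited to 1 d.p. → 4 s.f.
Carrying full precision, 474.98 × 847.091 = 402351.28318; keep min(4, 4) = 4 s.f.
Rounded to 4 significant figures: 4.024 × 10⁵ cm².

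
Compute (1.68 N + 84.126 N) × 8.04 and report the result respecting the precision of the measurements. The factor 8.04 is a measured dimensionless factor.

1.68 N + 84.126 N = 85.806 N; the sum is limited to 2 decimal places (4 s.f.).
Carrying full precision, 85.806 × 8.04 = 689.88024 N; 8.04 has 3 s.f., so the result keeps min(4, 3) = 3 s.f.
Rounded to 3 significant figures: 690. N.

690. N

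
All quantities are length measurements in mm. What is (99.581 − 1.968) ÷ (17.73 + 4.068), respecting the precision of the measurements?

99.581 − 1.968 = 97.613, limited to 3 d.p. → 5 s.f.; 17.73 + 4.068 = 21.798, limited to 2 d.p. → 4 s.f.
Carrying full precision, 97.613 ÷ 21.798 = 4.4780713827…; keep min(5, 4) = 4 s.f.
Rounded to 4 significant figures: 4.478.

4.478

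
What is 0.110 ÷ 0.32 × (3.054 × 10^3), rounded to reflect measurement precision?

0.110 ÷ 0.32 × (3.054 × 10^3) = 1049.8125
Multiplication/division keeps the fewest significant figures: 0.110 → 3 s.f., 0.32 → 2 s.f., 3.054 × 10^3 → 4 s.f.; limit is 2.
Rounded to 2 significant figures: 1.0 × 10^3.

1.0 × 10^3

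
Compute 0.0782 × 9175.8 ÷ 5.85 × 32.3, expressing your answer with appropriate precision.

3.96 × 10^3

0.0782 × 9175.8 ÷ 5.85 × 32.3 = 3961.84379282…
Multiplication/division keeps the fewest significant figures: 0.0782 → 3 s.f., 9175.8 → 5 s.f., 5.85 → 3 s.f., 32.3 → 3 s.f.; limit is 3.
Rounded to 3 significant figures: 3.96 × 10^3.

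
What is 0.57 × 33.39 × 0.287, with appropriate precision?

5.5

0.57 × 33.39 × 0.287 = 5.4622701
Multiplication/division keeps the fewest significant figures: 0.57 → 2 s.f., 33.39 → 4 s.f., 0.287 → 3 s.f.; limit is 2.
Rounded to 2 significant figures: 5.5.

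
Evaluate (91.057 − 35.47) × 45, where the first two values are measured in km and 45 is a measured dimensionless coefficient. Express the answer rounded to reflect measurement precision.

2.5 × 10^3 km

91.057 km − 35.47 km = 55.587 km; the difference is limited to 2 decimal places (4 s.f.).
Carrying full precision, 55.587 × 45 = 2501.415 km; 45 has 2 s.f., so the result keeps min(4, 2) = 2 s.f.
Rounded to 2 significant figures: 2.5 × 10^3 km.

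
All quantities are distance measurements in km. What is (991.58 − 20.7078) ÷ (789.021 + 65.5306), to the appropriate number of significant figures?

991.58 − 20.7078 = 970.8722, limited to 2 d.p. → 5 s.f.; 789.021 + 65.5306 = 854.5516, limited to 3 d.p. → 6 s.f.
Carrying full precision, 970.8722 ÷ 854.5516 = 1.13611887217…; keep min(5, 6) = 5 s.f.
Rounded to 5 significant figures: 1.1361.

1.1361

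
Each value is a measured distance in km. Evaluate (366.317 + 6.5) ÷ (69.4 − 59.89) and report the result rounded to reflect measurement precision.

39

366.317 + 6.5 = 372.817, limited to 1 d.p. → 4 s.f.; 69.4 − 59.89 = 9.51, limited to 1 d.p. → 2 s.f.
Carrying full precision, 372.817 ÷ 9.51 = 39.2026288118…; keep min(4, 2) = 2 s.f.
Rounded to 2 significant figures: 39.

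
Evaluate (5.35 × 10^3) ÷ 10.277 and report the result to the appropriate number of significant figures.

(5.35 × 10^3) ÷ 10.277 = 520.579935779…
Multiplication/division keeps the fewest significant figures: 5.35 × 10^3 → 3 s.f., 10.277 → 5 s.f.; limit is 3.
Rounded to 3 significant figures: 521.

521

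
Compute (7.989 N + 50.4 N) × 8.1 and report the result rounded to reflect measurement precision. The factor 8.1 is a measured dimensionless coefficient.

4.7 × 10² N

7.989 N + 50.4 N = 58.389 N; the sum is limited to 1 decimal place (3 s.f.).
Carrying full precision, 58.389 × 8.1 = 472.9509 N; 8.1 has 2 s.f., so the result keeps min(3, 2) = 2 s.f.
Rounded to 2 significant figures: 4.7 × 10² N.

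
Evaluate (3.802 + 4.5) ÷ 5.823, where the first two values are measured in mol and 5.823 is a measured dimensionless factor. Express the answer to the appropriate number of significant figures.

3.802 mol + 4.5 mol = 8.302 mol; the sum is limited to 1 decimal place (2 s.f.).
Carrying full precision, 8.302 ÷ 5.823 = 1.42572557101… mol; 5.823 has 4 s.f., so the result keeps min(2, 4) = 2 s.f.
Rounded to 2 significant figures: 1.4 mol.

1.4 mol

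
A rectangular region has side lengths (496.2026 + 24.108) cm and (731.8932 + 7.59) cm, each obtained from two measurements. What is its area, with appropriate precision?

496.2026 + 24.108 = 520.3106, limited to 3 d.p. → 6 s.f.; 731.8932 + 7.59 = 739.4832, limited to 2 d.p. → 5 s.f.
Carrying full precision, 520.3106 × 739.4832 = 384760.947482…; keep min(6, 5) = 5 s.f.
Rounded to 5 significant figures: 3.8476 × 10^5 cm².

3.8476 × 10^5 cm²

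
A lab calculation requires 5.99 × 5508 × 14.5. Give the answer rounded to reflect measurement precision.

4.78 × 10⁵

5.99 × 5508 × 14.5 = 478397.34
Multiplication/division keeps the fewest significant figures: 5.99 → 3 s.f., 5508 → 4 s.f., 14.5 → 3 s.f.; limit is 3.
Rounded to 3 significant figures: 4.78 × 10⁵.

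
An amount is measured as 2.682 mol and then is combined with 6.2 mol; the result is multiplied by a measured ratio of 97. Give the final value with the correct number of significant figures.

2.682 mol + 6.2 mol = 8.882 mol; the sum is limited to 1 decimal place (2 s.f.).
Carrying full precision, 8.882 × 97 = 861.554 mol; 97 has 2 s.f., so the result keeps min(2, 2) = 2 s.f.
Rounded to 2 significant figures: 8.6 × 10² mol.

8.6 × 10² mol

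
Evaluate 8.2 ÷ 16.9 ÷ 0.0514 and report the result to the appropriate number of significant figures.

9.4

8.2 ÷ 16.9 ÷ 0.0514 = 9.43982685976…
Multiplication/division keeps the fewest significant figures: 8.2 → 2 s.f., 16.9 → 3 s.f., 0.0514 → 3 s.f.; limit is 2.
Rounded to 2 significant figures: 9.4.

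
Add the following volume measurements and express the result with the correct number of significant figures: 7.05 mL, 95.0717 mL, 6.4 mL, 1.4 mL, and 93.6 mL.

2.035 × 10^2 mL

7.05 mL + 95.0717 mL + 6.4 mL + 1.4 mL + 93.6 mL = 203.5217 mL.
Addition/subtraction keeps the fewest decimal places: 7.05 → 2 decimal places, 95.0717 → 4 decimal places, 6.4 → 1 decimal place, 1.4 → 1 decimal place, 93.6 → 1 decimal place; limit is 1.
Rounded to 1 decimal place: 2.035 × 10^2 mL.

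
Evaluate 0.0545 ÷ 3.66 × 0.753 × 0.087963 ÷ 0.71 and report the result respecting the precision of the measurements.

0.0545 ÷ 3.66 × 0.753 × 0.087963 ÷ 0.71 = 0.00138915938409…
Multiplication/division keeps the fewest significant figures: 0.0545 → 3 s.f., 3.66 → 3 s.f., 0.753 → 3 s.f., 0.087963 → 5 s.f., 0.71 → 2 s.f.; limit is 2.
Rounded to 2 significant figures: 0.0014.

0.0014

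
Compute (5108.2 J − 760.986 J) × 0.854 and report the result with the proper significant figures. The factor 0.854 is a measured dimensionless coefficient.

3.71 × 10³ J

5108.2 J − 760.986 J = 4347.214 J; the difference is limited to 1 decimal place (5 s.f.).
Carrying full precision, 4347.214 × 0.854 = 3712.520756 J; 0.854 has 3 s.f., so the result keeps min(5, 3) = 3 s.f.
Rounded to 3 significant figures: 3.71 × 10³ J.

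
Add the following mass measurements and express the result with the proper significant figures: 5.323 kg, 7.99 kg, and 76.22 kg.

5.323 kg + 7.99 kg + 76.22 kg = 89.533 kg.
Addition/subtraction keeps the fewest decimal places: 5.323 → 3 decimal places, 7.99 → 2 decimal places, 76.22 → 2 decimal places; limit is 2.
Rounded to 2 decimal places: 89.53 kg.

89.53 kg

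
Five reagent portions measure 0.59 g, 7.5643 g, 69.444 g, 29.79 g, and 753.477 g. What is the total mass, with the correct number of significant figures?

0.59 g + 7.5643 g + 69.444 g + 29.79 g + 753.477 g = 860.8653 g.
Addition/subtraction keeps the fewest decimal places: 0.59 → 2 decimal places, 7.5643 → 4 decimal places, 69.444 → 3 decimal places, 29.79 → 2 decimal places, 753.477 → 3 decimal places; limit is 2.
Rounded to 2 decimal places: 8.6087 × 10² g.

8.6087 × 10² g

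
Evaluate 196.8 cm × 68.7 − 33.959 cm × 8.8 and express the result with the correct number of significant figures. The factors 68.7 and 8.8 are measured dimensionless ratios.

1.32 × 10^4 cm

196.8 × 68.7 = 13520.16 → 1.35 × 10^4 cm (3 s.f., last digit at the 10^2 place).
33.959 × 8.8 = 298.8392 → 3.0 × 10^2 cm (2 s.f., last digit at the 10^1 place).
Difference: 13221.3208 cm; keep the coarser place, 10^2.
Result: 1.32 × 10^4 cm.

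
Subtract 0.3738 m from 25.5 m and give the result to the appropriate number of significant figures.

25.1 m

25.5 m − 0.3738 m = 25.1262 m.
Addition/subtraction keeps the fewest decimal places: 25.5 → 1 decimal place, 0.3738 → 4 decimal places; limit is 1.
Rounded to 1 decimal place: 25.1 m.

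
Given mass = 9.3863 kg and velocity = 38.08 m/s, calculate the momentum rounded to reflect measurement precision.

357.4 kg·m/s

momentum = 9.3863 kg × 38.08 m/s = 357.430304 kg·m/s.
9.3863 has 5 significant figures; 38.08 has 4.
Division/multiplication keeps the fewest: 4 significant figures.
Rounded: 357.4 kg·m/s.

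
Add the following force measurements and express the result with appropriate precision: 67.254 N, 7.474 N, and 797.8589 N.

67.254 N + 7.474 N + 797.8589 N = 872.5869 N.
Addition/subtraction keeps the fewest decimal places: 67.254 → 3 decimal places, 7.474 → 3 decimal places, 797.8589 → 4 decimal places; limit is 3.
Rounded to 3 decimal places: 872.587 N.

872.587 N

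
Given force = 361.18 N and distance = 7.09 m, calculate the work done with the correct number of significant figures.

2.56 × 10³ J

work done = 361.18 N × 7.09 m = 2560.7662 J.
361.18 has 5 significant figures; 7.09 has 3.
Division/multiplication keeps the fewest: 3 significant figures.
Rounded: 2.56 × 10³ J.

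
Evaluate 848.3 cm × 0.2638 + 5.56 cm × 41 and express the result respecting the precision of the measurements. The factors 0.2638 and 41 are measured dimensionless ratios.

4.5 × 10^2 cm

848.3 × 0.2638 = 223.78154 → 223.8 cm (4 s.f., last digit at the 10^-1 place).
5.56 × 41 = 227.96 → 2.3 × 10^2 cm (2 s.f., last digit at the 10^1 place).
Sum: 451.74154 cm; keep the coarser place, 10^1.
Result: 4.5 × 10^2 cm.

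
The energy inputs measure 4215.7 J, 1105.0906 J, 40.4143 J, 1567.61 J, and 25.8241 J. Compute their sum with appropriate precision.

6954.6 J

4215.7 J + 1105.0906 J + 40.4143 J + 1567.61 J + 25.8241 J = 6954.6390 J.
Addition/subtraction keeps the fewest decimal places: 4215.7 → 1 decimal place, 1105.0906 → 4 decimal places, 40.4143 → 4 decimal places, 1567.61 → 2 decimal places, 25.8241 → 4 decimal places; limit is 1.
Rounded to 1 decimal place: 6954.6 J.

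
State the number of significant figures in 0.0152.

3

0.0152: leading zeros are not significant.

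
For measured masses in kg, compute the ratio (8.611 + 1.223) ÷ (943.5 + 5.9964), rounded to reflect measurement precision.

8.611 + 1.223 = 9.834, limited to 3 d.p. → 4 s.f.; 943.5 + 5.9964 = 949.4964, limited to 1 d.p. → 4 s.f.
Carrying full precision, 9.834 ÷ 949.4964 = 0.0103570692843…; keep min(4, 4) = 4 s.f.
Rounded to 4 significant figures: 0.01036.

0.01036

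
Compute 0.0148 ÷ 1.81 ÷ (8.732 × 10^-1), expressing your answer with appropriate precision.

9.36 × 10^-3

0.0148 ÷ 1.81 ÷ (8.732 × 10^-1) = 0.00936417267534…
Multiplication/division keeps the fewest significant figures: 0.0148 → 3 s.f., 1.81 → 3 s.f., 8.732 × 10^-1 → 4 s.f.; limit is 3.
Rounded to 3 significant figures: 9.36 × 10^-3.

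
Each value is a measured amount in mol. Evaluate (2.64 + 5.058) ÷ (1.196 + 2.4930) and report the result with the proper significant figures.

2.64 + 5.058 = 7.698, limited to 2 d.p. → 3 s.f.; 1.196 + 2.4930 = 3.6890, limited to 3 d.p. → 4 s.f.
Carrying full precision, 7.698 ÷ 3.6890 = 2.08674437517…; keep min(3, 4) = 3 s.f.
Rounded to 3 significant figures: 2.09.

2.09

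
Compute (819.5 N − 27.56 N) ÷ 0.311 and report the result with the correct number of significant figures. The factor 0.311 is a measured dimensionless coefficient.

2.55 × 10^3 N

819.5 N − 27.56 N = 791.94 N; the difference is limited to 1 decimal place (4 s.f.).
Carrying full precision, 791.94 ÷ 0.311 = 2546.43086817… N; 0.311 has 3 s.f., so the result keeps min(4, 3) = 3 s.f.
Rounded to 3 significant figures: 2.55 × 10^3 N.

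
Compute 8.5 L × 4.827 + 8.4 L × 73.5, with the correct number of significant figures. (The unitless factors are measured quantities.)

6.6 × 10² L

8.5 × 4.827 = 41.0295 → 41 L (2 s.f., last digit at the 10^0 place).
8.4 × 73.5 = 617.4 → 6.2 × 10² L (2 s.f., last digit at the 10^1 place).
Sum: 658.4295 L; keep the coarser place, 10^1.
Result: 6.6 × 10² L.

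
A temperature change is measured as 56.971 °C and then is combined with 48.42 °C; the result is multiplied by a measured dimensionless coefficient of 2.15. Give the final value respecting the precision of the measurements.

2.27 × 10^2 °C

56.971 °C + 48.42 °C = 105.391 °C; the sum is limited to 2 decimal places (5 s.f.).
Carrying full precision, 105.391 × 2.15 = 226.59065 °C; 2.15 has 3 s.f., so the result keeps min(5, 3) = 3 s.f.
Rounded to 3 significant figures: 2.27 × 10^2 °C.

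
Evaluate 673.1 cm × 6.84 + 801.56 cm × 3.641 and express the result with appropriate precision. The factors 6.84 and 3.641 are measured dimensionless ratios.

673.1 × 6.84 = 4604.004 → 4.60 × 10³ cm (3 s.f., last digit at the 10^1 place).
801.56 × 3.641 = 2918.47996 → 2.918 × 10³ cm (4 s.f., last digit at the 10^0 place).
Sum: 7522.48396 cm; keep the coarser place, 10^1.
Result: 7.52 × 10³ cm.

7.52 × 10³ cm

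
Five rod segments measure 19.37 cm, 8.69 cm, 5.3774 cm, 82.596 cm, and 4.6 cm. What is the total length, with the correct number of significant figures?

19.37 cm + 8.69 cm + 5.3774 cm + 82.596 cm + 4.6 cm = 120.6334 cm.
Addition/subtraction keeps the fewest decimal places: 19.37 → 2 decimal places, 8.69 → 2 decimal places, 5.3774 → 4 decimal places, 82.596 → 3 decimal places, 4.6 → 1 decimal place; limit is 1.
Rounded to 1 decimal place: 120.6 cm.

120.6 cm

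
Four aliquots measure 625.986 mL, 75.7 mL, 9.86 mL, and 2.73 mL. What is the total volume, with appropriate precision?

714.3 mL

625.986 mL + 75.7 mL + 9.86 mL + 2.73 mL = 714.276 mL.
Addition/subtraction keeps the fewest decimal places: 625.986 → 3 decimal places, 75.7 → 1 decimal place, 9.86 → 2 decimal places, 2.73 → 2 decimal places; limit is 1.
Rounded to 1 decimal place: 714.3 mL.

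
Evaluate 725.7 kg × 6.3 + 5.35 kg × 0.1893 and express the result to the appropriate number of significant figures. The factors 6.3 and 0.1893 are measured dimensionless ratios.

4.6 × 10^3 kg

725.7 × 6.3 = 4571.91 → 4.6 × 10^3 kg (2 s.f., last digit at the 10^2 place).
5.35 × 0.1893 = 1.012755 → 1.01 kg (3 s.f., last digit at the 10^-2 place).
Sum: 4572.922755 kg; keep the coarser place, 10^2.
Result: 4.6 × 10^3 kg.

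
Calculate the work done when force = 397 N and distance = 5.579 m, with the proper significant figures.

2.21 × 10^3 J

work done = 397 N × 5.579 m = 2214.863 J.
397 has 3 significant figures; 5.579 has 4.
Division/multiplication keeps the fewest: 3 significant figures.
Rounded: 2.21 × 10^3 J.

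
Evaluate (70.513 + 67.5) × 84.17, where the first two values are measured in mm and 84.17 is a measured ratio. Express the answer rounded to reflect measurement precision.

70.513 mm + 67.5 mm = 138.013 mm; the sum is limited to 1 decimal place (4 s.f.).
Carrying full precision, 138.013 × 84.17 = 11616.55421 mm; 84.17 has 4 s.f., so the result keeps min(4, 4) = 4 s.f.
Rounded to 4 significant figures: 1.162 × 10^4 mm.

1.162 × 10^4 mm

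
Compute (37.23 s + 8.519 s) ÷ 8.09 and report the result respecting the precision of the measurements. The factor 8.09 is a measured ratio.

5.66 s

37.23 s + 8.519 s = 45.749 s; the sum is limited to 2 decimal places (4 s.f.).
Carrying full precision, 45.749 ÷ 8.09 = 5.65500618047… s; 8.09 has 3 s.f., so the result keeps min(4, 3) = 3 s.f.
Rounded to 3 significant figures: 5.66 s.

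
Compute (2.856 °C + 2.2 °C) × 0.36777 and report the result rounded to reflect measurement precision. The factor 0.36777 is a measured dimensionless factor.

1.9 °C

2.856 °C + 2.2 °C = 5.056 °C; the sum is limited to 1 decimal place (2 s.f.).
Carrying full precision, 5.056 × 0.36777 = 1.85944512 °C; 0.36777 has 5 s.f., so the result keeps min(2, 5) = 2 s.f.
Rounded to 2 significant figures: 1.9 °C.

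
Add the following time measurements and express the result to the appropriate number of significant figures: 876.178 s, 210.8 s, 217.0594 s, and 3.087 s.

876.178 s + 210.8 s + 217.0594 s + 3.087 s = 1307.1244 s.
Addition/subtraction keeps the fewest decimal places: 876.178 → 3 decimal places, 210.8 → 1 decimal place, 217.0594 → 4 decimal places, 3.087 → 3 decimal places; limit is 1.
Rounded to 1 decimal place: 1307.1 s.

1307.1 s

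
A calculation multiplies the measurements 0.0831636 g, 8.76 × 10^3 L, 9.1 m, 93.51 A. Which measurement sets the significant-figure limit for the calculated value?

0.0831636 g → 6 s.f.; 8.76 × 10^3 L → 3 s.f.; 9.1 m → 2 s.f.; 93.51 A → 4 s.f.
The fewest is 2 significant figures, from 9.1 m.

9.1 m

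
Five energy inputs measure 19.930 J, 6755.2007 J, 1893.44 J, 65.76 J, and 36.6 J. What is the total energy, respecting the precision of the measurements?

19.930 J + 6755.2007 J + 1893.44 J + 65.76 J + 36.6 J = 8770.9307 J.
Addition/subtraction keeps the fewest decimal places: 19.930 → 3 decimal places, 6755.2007 → 4 decimal places, 1893.44 → 2 decimal places, 65.76 → 2 decimal places, 36.6 → 1 decimal place; limit is 1.
Rounded to 1 decimal place: 8770.9 J.

8770.9 J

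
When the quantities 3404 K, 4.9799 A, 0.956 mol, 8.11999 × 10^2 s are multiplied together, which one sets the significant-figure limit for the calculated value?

0.956 mol

3404 K → 4 s.f.; 4.9799 A → 5 s.f.; 0.956 mol → 3 s.f.; 8.11999 × 10^2 s → 6 s.f.
The fewest is 3 significant figures, from 0.956 mol.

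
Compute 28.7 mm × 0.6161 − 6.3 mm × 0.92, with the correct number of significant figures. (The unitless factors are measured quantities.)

28.7 × 0.6161 = 17.68207 → 17.7 mm (3 s.f., last digit at the 10^-1 place).
6.3 × 0.92 = 5.796 → 5.8 mm (2 s.f., last digit at the 10^-1 place).
Difference: 11.88607 mm; keep the coarser place, 10^-1.
Result: 11.9 mm.

11.9 mm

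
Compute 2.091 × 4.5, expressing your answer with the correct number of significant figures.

2.091 × 4.5 = 9.4095
Multiplication/division keeps the fewest significant figures: 2.091 → 4 s.f., 4.5 → 2 s.f.; limit is 2.
Rounded to 2 significant figures: 9.4.

9.4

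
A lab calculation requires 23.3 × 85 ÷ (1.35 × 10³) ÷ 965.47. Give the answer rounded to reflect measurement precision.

0.0015

23.3 × 85 ÷ (1.35 × 10³) ÷ 965.47 = 0.00151950556417…
Multiplication/division keeps the fewest significant figures: 23.3 → 3 s.f., 85 → 2 s.f., 1.35 × 10³ → 3 s.f., 965.47 → 5 s.f.; limit is 2.
Rounded to 2 significant figures: 0.0015.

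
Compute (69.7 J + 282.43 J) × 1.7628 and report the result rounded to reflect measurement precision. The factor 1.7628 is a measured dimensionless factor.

620.7 J

69.7 J + 282.43 J = 352.13 J; the sum is limited to 1 decimal place (4 s.f.).
Carrying full precision, 352.13 × 1.7628 = 620.734764 J; 1.7628 has 5 s.f., so the result keeps min(4, 5) = 4 s.f.
Rounded to 4 significant figures: 620.7 J.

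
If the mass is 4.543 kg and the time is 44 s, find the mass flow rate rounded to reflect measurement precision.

0.10 kg/s

mass flow rate = 4.543 kg ÷ 44 s = 0.10325 kg/s.
4.543 has 4 significant figures; 44 has 2.
Division/multiplication keeps the fewest: 2 significant figures.
Rounded: 0.10 kg/s.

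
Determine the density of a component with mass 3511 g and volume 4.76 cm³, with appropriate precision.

density = 3511 g ÷ 4.76 cm³ = 737.605042017… g/cm³.
3511 has 4 significant figures; 4.76 has 3.
Division/multiplication keeps the fewest: 3 significant figures.
Rounded: 738 g/cm³.

738 g/cm³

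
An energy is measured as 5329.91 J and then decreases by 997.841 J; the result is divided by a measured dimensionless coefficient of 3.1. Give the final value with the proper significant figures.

1.4 × 10^3 J

5329.91 J − 997.841 J = 4332.069 J; the difference is limited to 2 decimal places (6 s.f.).
Carrying full precision, 4332.069 ÷ 3.1 = 1397.4416129… J; 3.1 has 2 s.f., so the result keeps min(6, 2) = 2 s.f.
Rounded to 2 significant figures: 1.4 × 10^3 J.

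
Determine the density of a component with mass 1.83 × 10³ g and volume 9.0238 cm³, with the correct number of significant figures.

203 g/cm³

density = 1.83 × 10³ g ÷ 9.0238 cm³ = 202.797047807… g/cm³.
1.83 × 10³ has 3 significant figures; 9.0238 has 5.
Division/multiplication keeps the fewest: 3 significant figures.
Rounded: 203 g/cm³.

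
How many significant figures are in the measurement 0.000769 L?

3

0.000769: leading zeros are not significant.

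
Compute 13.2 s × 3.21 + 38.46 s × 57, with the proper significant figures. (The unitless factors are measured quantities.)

2.2 × 10^3 s

13.2 × 3.21 = 42.372 → 42.4 s (3 s.f., last digit at the 10^-1 place).
38.46 × 57 = 2192.22 → 2.2 × 10^3 s (2 s.f., last digit at the 10^2 place).
Sum: 2234.592 s; keep the coarser place, 10^2.
Result: 2.2 × 10^3 s.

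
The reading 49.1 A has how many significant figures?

3

49.1: every digit is nonzero and significant.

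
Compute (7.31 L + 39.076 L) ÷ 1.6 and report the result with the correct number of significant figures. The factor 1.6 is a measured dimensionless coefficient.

7.31 L + 39.076 L = 46.386 L; the sum is limited to 2 decimal places (4 s.f.).
Carrying full precision, 46.386 ÷ 1.6 = 28.99125 L; 1.6 has 2 s.f., so the result keeps min(4, 2) = 2 s.f.
Rounded to 2 significant figures: 29 L.

29 L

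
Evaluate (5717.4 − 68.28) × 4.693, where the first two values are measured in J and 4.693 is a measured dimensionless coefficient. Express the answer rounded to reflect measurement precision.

5717.4 J − 68.28 J = 5649.12 J; the difference is limited to 1 decimal place (5 s.f.).
Carrying full precision, 5649.12 × 4.693 = 26511.32016 J; 4.693 has 4 s.f., so the result keeps min(5, 4) = 4 s.f.
Rounded to 4 significant figures: 2.651 × 10^4 J.

2.651 × 10^4 J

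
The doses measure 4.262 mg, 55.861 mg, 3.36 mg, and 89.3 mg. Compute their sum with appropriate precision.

152.8 mg

4.262 mg + 55.861 mg + 3.36 mg + 89.3 mg = 152.783 mg.
Addition/subtraction keeps the fewest decimal places: 4.262 → 3 decimal places, 55.861 → 3 decimal places, 3.36 → 2 decimal places, 89.3 → 1 decimal place; limit is 1.
Rounded to 1 decimal place: 152.8 mg.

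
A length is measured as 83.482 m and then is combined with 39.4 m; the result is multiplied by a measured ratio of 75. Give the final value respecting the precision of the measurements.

83.482 m + 39.4 m = 122.882 m; the sum is limited to 1 decimal place (4 s.f.).
Carrying full precision, 122.882 × 75 = 9216.15 m; 75 has 2 s.f., so the result keeps min(4, 2) = 2 s.f.
Rounded to 2 significant figures: 9.2 × 10³ m.

9.2 × 10³ m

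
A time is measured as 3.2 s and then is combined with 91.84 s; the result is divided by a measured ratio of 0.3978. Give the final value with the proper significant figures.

3.2 s + 91.84 s = 95.04 s; the sum is limited to 1 decimal place (3 s.f.).
Carrying full precision, 95.04 ÷ 0.3978 = 238.914027149… s; 0.3978 has 4 s.f., so the result keeps min(3, 4) = 3 s.f.
Rounded to 3 significant figures: 239 s.

239 s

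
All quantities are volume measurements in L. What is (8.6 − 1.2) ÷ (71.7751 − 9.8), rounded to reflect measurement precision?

0.12

8.6 − 1.2 = 7.4, limited to 1 d.p. → 2 s.f.; 71.7751 − 9.8 = 61.9751, limited to 1 d.p. → 3 s.f.
Carrying full precision, 7.4 ÷ 61.9751 = 0.119402792412…; keep min(2, 3) = 2 s.f.
Rounded to 2 significant figures: 0.12.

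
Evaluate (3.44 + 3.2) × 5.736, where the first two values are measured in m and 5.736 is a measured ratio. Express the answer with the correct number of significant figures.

38 m

3.44 m + 3.2 m = 6.64 m; the sum is limited to 1 decimal place (2 s.f.).
Carrying full precision, 6.64 × 5.736 = 38.08704 m; 5.736 has 4 s.f., so the result keeps min(2, 4) = 2 s.f.
Rounded to 2 significant figures: 38 m.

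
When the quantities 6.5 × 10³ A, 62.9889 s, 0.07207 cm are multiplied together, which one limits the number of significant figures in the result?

6.5 × 10³ A → 2 s.f.; 62.9889 s → 6 s.f.; 0.07207 cm → 4 s.f.
The fewest is 2 significant figures, from 6.5 × 10³ A.

6.5 × 10³ A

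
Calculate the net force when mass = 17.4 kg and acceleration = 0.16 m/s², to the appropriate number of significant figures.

net force = 17.4 kg × 0.16 m/s² = 2.784 N.
17.4 has 3 significant figures; 0.16 has 2.
Division/multiplication keeps the fewest: 2 significant figures.
Rounded: 2.8 N.

2.8 N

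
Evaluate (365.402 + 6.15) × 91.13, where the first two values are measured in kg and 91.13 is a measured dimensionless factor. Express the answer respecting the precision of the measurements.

3.386 × 10⁴ kg

365.402 kg + 6.15 kg = 371.552 kg; the sum is limited to 2 decimal places (5 s.f.).
Carrying full precision, 371.552 × 91.13 = 33859.53376 kg; 91.13 has 4 s.f., so the result keeps min(5, 4) = 4 s.f.
Rounded to 4 significant figures: 3.386 × 10⁴ kg.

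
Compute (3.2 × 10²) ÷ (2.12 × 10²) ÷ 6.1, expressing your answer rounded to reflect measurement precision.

0.25

(3.2 × 10²) ÷ (2.12 × 10²) ÷ 6.1 = 0.247448190535…
Multiplication/division keeps the fewest significant figures: 3.2 × 10² → 2 s.f., 2.12 × 10² → 3 s.f., 6.1 → 2 s.f.; limit is 2.
Rounded to 2 significant figures: 0.25.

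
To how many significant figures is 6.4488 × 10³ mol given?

6.4488 × 10³: in scientific notation every digit of the coefficient is significant.

5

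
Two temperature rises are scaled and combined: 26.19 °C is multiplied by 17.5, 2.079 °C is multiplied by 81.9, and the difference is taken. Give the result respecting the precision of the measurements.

26.19 × 17.5 = 458.325 → 458 °C (3 s.f., last digit at the 10^0 place).
2.079 × 81.9 = 170.2701 → 1.70 × 10^2 °C (3 s.f., last digit at the 10^0 place).
Difference: 288.0549 °C; keep the coarser place, 10^0.
Result: 288 °C.

288 °C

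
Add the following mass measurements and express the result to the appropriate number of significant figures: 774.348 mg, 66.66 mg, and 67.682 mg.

774.348 mg + 66.66 mg + 67.682 mg = 908.690 mg.
Addition/subtraction keeps the fewest decimal places: 774.348 → 3 decimal places, 66.66 → 2 decimal places, 67.682 → 3 decimal places; limit is 2.
Rounded to 2 decimal places: 908.69 mg.

908.69 mg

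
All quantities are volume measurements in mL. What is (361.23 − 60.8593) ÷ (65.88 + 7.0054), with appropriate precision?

4.121

361.23 − 60.8593 = 300.3707, limited to 2 d.p. → 5 s.f.; 65.88 + 7.0054 = 72.8854, limited to 2 d.p. → 4 s.f.
Carrying full precision, 300.3707 ÷ 72.8854 = 4.12113674344…; keep min(5, 4) = 4 s.f.
Rounded to 4 significant figures: 4.121.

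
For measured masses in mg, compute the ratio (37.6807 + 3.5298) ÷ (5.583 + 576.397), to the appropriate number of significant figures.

37.6807 + 3.5298 = 41.2105, limited to 4 d.p. → 6 s.f.; 5.583 + 576.397 = 581.980, limited to 3 d.p. → 6 s.f.
Carrying full precision, 41.2105 ÷ 581.980 = 0.0708108526066…; keep min(6, 6) = 6 s.f.
Rounded to 6 significant figures: 0.0708109.

0.0708109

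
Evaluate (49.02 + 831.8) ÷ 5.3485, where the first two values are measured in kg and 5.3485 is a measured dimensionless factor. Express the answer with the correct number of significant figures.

49.02 kg + 831.8 kg = 880.82 kg; the sum is limited to 1 decimal place (4 s.f.).
Carrying full precision, 880.82 ÷ 5.3485 = 164.68542582… kg; 5.3485 has 5 s.f., so the result keeps min(4, 5) = 4 s.f.
Rounded to 4 significant figures: 1.647 × 10² kg.

1.647 × 10² kg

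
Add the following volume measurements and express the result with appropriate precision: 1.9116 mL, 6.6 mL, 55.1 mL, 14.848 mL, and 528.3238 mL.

606.8 mL

1.9116 mL + 6.6 mL + 55.1 mL + 14.848 mL + 528.3238 mL = 606.7834 mL.
Addition/subtraction keeps the fewest decimal places: 1.9116 → 4 decimal places, 6.6 → 1 decimal place, 55.1 → 1 decimal place, 14.848 → 3 decimal places, 528.3238 → 4 decimal places; limit is 1.
Rounded to 1 decimal place: 606.8 mL.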